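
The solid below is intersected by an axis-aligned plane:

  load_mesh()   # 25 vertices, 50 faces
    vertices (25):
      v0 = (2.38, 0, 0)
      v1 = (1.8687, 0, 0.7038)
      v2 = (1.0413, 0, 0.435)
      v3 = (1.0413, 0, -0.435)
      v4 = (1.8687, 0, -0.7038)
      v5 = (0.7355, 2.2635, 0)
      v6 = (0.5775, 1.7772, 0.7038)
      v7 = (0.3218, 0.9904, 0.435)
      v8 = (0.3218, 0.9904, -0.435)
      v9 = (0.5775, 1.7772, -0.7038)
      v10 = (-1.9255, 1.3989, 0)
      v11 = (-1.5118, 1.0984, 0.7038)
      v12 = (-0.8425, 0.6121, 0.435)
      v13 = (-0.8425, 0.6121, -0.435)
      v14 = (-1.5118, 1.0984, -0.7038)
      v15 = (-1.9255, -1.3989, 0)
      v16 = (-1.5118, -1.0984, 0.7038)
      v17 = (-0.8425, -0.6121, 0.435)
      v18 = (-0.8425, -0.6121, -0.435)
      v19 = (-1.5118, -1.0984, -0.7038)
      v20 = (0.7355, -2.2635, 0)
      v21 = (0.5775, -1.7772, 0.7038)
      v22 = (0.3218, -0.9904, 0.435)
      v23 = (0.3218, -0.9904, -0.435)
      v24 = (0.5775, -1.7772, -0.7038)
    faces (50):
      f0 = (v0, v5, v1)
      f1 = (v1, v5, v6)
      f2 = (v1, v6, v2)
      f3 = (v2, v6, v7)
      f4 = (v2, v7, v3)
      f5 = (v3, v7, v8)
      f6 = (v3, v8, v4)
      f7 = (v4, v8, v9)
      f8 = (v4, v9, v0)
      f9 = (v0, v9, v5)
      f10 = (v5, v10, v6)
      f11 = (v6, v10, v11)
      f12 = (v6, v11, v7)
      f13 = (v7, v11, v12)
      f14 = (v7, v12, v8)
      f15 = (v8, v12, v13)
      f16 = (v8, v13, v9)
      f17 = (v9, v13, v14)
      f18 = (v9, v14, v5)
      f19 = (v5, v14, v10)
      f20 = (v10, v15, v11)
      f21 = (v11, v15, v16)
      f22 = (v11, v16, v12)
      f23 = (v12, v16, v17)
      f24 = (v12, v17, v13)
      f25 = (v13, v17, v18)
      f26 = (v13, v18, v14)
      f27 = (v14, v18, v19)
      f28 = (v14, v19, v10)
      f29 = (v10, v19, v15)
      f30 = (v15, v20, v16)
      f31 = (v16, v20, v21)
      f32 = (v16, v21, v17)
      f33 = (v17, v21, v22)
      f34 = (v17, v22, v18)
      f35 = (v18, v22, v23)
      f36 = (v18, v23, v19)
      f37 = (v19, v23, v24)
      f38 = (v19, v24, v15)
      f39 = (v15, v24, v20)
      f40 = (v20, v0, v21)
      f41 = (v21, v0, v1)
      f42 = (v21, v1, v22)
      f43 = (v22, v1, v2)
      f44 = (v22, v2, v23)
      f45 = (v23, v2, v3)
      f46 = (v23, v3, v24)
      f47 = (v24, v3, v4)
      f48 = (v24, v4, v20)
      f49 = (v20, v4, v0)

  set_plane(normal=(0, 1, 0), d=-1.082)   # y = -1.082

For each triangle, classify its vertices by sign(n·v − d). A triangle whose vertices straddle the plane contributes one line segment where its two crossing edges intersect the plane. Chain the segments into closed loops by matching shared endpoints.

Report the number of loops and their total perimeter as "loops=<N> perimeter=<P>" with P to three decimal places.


loops=1 perimeter=8.668

Straddling triangles (18 of 50):
  (v10,v15,v11) [+-+] → (-1.9255, -1.082, 0)–(-1.873, -1.082, 0.0893101)  len=0.1036
  (v11,v15,v16) [+--] → (-1.873, -1.082, 0.0893101)–(-1.5118, -1.082, 0.7038)  len=0.7128
  (v11,v16,v12) [+-+] → (-1.5118, -1.082, 0.7038)–(-1.50538, -1.082, 0.701223)  len=0.0069
  (v12,v16,v17) [+-+] → (-1.50538, -1.082, 0.701223)–(-1.48923, -1.082, 0.694735)  len=0.0174
  (v14,v18,v19) [++-] → (-1.48923, -1.082, -0.694735)–(-1.5118, -1.082, -0.7038)  len=0.0243
  (v14,v19,v10) [+-+] → (-1.5118, -1.082, -0.7038)–(-1.51452, -1.082, -0.699178)  len=0.0054
  (v10,v19,v15) [+--] → (-1.51452, -1.082, -0.699178)–(-1.9255, -1.082, 0)  len=0.8110
  (v16,v21,v17) [--+] → (-0.269796, -1.082, 0.543411)–(-1.48923, -1.082, 0.694735)  len=1.2288
  (v17,v21,v22) [+-+] → (-0.269796, -1.082, 0.543411)–(0.351569, -1.082, 0.466294)  len=0.6261
  (v18,v23,v19) [++-] → (-1.23336, -1.082, -0.662982)–(-1.48923, -1.082, -0.694735)  len=0.2578
  (v19,v23,v24) [-+-] → (-1.23336, -1.082, -0.662982)–(0.351569, -1.082, -0.466294)  len=1.5971
  (v20,v0,v21) [-+-] → (1.59389, -1.082, 0)–(1.2826, -1.082, 0.42849)  len=0.5296
  (v21,v0,v1) [-++] → (1.2826, -1.082, 0.42849)–(1.08259, -1.082, 0.7038)  len=0.3403
  (v21,v1,v22) [-++] → (1.08259, -1.082, 0.7038)–(0.351569, -1.082, 0.466294)  len=0.7686
  (v23,v3,v24) [++-] → (0.758928, -1.082, -0.598652)–(0.351569, -1.082, -0.466294)  len=0.4283
  (v24,v3,v4) [-++] → (0.758928, -1.082, -0.598652)–(1.08259, -1.082, -0.7038)  len=0.3403
  (v24,v4,v20) [-+-] → (1.08259, -1.082, -0.7038)–(1.32701, -1.082, -0.367369)  len=0.4158
  (v20,v4,v0) [-++] → (1.32701, -1.082, -0.367369)–(1.59389, -1.082, 0)  len=0.4541

Chained into 1 loop(s):
  loop 1: 18 segments, perimeter = 8.6684
Total perimeter = 8.668


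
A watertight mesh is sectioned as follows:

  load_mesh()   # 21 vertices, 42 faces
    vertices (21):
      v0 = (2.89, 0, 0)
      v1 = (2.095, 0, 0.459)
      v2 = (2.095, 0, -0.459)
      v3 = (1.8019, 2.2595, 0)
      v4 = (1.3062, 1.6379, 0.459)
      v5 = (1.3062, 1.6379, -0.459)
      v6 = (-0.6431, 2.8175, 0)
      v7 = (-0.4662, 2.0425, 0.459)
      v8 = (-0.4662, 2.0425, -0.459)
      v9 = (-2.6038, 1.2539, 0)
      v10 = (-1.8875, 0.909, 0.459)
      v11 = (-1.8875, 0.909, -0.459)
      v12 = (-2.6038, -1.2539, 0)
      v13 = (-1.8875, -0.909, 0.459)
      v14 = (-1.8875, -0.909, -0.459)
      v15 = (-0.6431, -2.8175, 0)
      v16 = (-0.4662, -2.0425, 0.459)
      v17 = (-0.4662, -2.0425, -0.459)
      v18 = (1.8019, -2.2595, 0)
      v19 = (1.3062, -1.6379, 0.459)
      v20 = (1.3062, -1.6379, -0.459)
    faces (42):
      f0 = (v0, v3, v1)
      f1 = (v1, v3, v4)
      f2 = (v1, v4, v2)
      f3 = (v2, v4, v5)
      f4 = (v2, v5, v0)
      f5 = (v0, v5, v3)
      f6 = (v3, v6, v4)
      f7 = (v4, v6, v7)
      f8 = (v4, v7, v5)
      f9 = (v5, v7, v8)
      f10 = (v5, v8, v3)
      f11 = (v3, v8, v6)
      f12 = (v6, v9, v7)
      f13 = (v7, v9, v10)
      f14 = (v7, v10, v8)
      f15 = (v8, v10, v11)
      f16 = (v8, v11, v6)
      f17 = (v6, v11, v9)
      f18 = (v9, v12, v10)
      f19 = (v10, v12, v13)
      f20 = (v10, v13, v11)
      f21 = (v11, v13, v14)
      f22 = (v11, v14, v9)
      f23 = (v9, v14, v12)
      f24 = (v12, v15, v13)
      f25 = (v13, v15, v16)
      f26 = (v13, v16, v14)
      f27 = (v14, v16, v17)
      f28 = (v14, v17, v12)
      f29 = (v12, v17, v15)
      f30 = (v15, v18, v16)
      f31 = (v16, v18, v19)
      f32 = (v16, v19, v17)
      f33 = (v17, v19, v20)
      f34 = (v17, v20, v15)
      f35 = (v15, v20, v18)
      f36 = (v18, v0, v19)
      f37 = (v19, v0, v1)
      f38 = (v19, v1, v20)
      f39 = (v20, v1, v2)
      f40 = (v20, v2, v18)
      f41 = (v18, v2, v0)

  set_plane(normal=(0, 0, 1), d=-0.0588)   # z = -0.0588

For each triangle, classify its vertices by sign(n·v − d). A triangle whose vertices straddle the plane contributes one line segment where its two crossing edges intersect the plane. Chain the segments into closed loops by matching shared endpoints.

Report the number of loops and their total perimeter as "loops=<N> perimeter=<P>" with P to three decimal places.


loops=2 perimeter=29.662

Straddling triangles (28 of 42):
  (v1,v4,v2) [++-] → (1.75112, 0.714039, -0.0588)–(2.095, 0, -0.0588)  len=0.7925
  (v2,v4,v5) [-+-] → (1.75112, 0.714039, -0.0588)–(1.3062, 1.6379, -0.0588)  len=1.0254
  (v2,v5,v0) [--+] → (2.68711, 0.209822, -0.0588)–(2.78816, 0, -0.0588)  len=0.2329
  (v0,v5,v3) [+-+] → (2.68711, 0.209822, -0.0588)–(1.7384, 2.17987, -0.0588)  len=2.1866
  (v4,v7,v5) [++-] → (0.533526, 1.81428, -0.0588)–(1.3062, 1.6379, -0.0588)  len=0.7926
  (v5,v7,v8) [-+-] → (0.533526, 1.81428, -0.0588)–(-0.4662, 2.0425, -0.0588)  len=1.0254
  (v5,v8,v3) [--+] → (1.51135, 2.2317, -0.0588)–(1.7384, 2.17987, -0.0588)  len=0.2329
  (v3,v8,v6) [+-+] → (1.51135, 2.2317, -0.0588)–(-0.620438, 2.71822, -0.0588)  len=2.1866
  (v7,v10,v8) [++-] → (-1.08581, 1.54835, -0.0588)–(-0.4662, 2.0425, -0.0588)  len=0.7925
  (v8,v10,v11) [-+-] → (-1.08581, 1.54835, -0.0588)–(-1.8875, 0.909, -0.0588)  len=1.0254
  (v8,v11,v6) [--+] → (-0.802513, 2.57301, -0.0588)–(-0.620438, 2.71822, -0.0588)  len=0.2329
  (v6,v11,v9) [+-+] → (-0.802513, 2.57301, -0.0588)–(-2.51204, 1.20972, -0.0588)  len=2.1866
  (v10,v13,v11) [++-] → (-1.8875, 0.116447, -0.0588)–(-1.8875, 0.909, -0.0588)  len=0.7926
  (v11,v13,v14) [-+-] → (-1.8875, 0.116447, -0.0588)–(-1.8875, -0.909, -0.0588)  len=1.0254
  (v11,v14,v9) [--+] → (-2.51204, 0.976823, -0.0588)–(-2.51204, 1.20972, -0.0588)  len=0.2329
  (v9,v14,v12) [+-+] → (-2.51204, 0.976823, -0.0588)–(-2.51204, -1.20972, -0.0588)  len=2.1865
  (v13,v16,v14) [++-] → (-1.26789, -1.40315, -0.0588)–(-1.8875, -0.909, -0.0588)  len=0.7925
  (v14,v16,v17) [-+-] → (-1.26789, -1.40315, -0.0588)–(-0.4662, -2.0425, -0.0588)  len=1.0254
  (v14,v17,v12) [--+] → (-2.32996, -1.35492, -0.0588)–(-2.51204, -1.20972, -0.0588)  len=0.2329
  (v12,v17,v15) [+-+] → (-2.32996, -1.35492, -0.0588)–(-0.620438, -2.71822, -0.0588)  len=2.1866
  (v16,v19,v17) [++-] → (0.306474, -1.86612, -0.0588)–(-0.4662, -2.0425, -0.0588)  len=0.7926
  (v17,v19,v20) [-+-] → (0.306474, -1.86612, -0.0588)–(1.3062, -1.6379, -0.0588)  len=1.0254
  (v17,v20,v15) [--+] → (-0.393386, -2.66639, -0.0588)–(-0.620438, -2.71822, -0.0588)  len=0.2329
  (v15,v20,v18) [+-+] → (-0.393386, -2.66639, -0.0588)–(1.7384, -2.17987, -0.0588)  len=2.1866
  (v19,v1,v20) [++-] → (1.65008, -0.923861, -0.0588)–(1.3062, -1.6379, -0.0588)  len=0.7925
  (v20,v1,v2) [-+-] → (1.65008, -0.923861, -0.0588)–(2.095, 0, -0.0588)  len=1.0254
  (v20,v2,v18) [--+] → (1.83945, -1.97005, -0.0588)–(1.7384, -2.17987, -0.0588)  len=0.2329
  (v18,v2,v0) [+-+] → (1.83945, -1.97005, -0.0588)–(2.78816, 0, -0.0588)  len=2.1866

Chained into 2 loop(s):
  loop 1: 14 segments, perimeter = 12.7258
  loop 2: 14 segments, perimeter = 16.9362
Total perimeter = 29.662


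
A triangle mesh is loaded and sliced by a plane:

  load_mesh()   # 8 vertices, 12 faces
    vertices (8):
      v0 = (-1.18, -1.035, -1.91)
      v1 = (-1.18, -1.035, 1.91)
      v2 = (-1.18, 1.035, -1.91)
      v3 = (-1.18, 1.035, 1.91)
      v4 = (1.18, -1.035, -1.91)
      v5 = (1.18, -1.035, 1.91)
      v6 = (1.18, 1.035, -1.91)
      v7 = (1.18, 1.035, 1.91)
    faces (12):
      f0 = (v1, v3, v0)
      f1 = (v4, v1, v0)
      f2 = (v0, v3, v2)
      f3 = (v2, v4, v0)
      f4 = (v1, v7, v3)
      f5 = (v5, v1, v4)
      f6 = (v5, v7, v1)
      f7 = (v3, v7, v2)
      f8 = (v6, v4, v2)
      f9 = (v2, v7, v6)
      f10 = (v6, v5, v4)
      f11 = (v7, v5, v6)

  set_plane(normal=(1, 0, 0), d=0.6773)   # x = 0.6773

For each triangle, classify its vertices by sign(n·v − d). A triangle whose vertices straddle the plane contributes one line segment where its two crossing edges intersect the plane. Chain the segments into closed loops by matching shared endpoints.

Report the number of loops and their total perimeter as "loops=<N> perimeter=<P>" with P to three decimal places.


Straddling triangles (8 of 12):
  (v4,v1,v0) [+--] → (0.6773, -1.035, -1.09631)–(0.6773, -1.035, -1.91)  len=0.8137
  (v2,v4,v0) [-+-] → (0.6773, -0.594072, -1.91)–(0.6773, -1.035, -1.91)  len=0.4409
  (v1,v7,v3) [-+-] → (0.6773, 0.594072, 1.91)–(0.6773, 1.035, 1.91)  len=0.4409
  (v5,v1,v4) [+-+] → (0.6773, -1.035, 1.91)–(0.6773, -1.035, -1.09631)  len=3.0063
  (v5,v7,v1) [++-] → (0.6773, 0.594072, 1.91)–(0.6773, -1.035, 1.91)  len=1.6291
  (v3,v7,v2) [-+-] → (0.6773, 1.035, 1.91)–(0.6773, 1.035, 1.09631)  len=0.8137
  (v6,v4,v2) [++-] → (0.6773, -0.594072, -1.91)–(0.6773, 1.035, -1.91)  len=1.6291
  (v2,v7,v6) [-++] → (0.6773, 1.035, 1.09631)–(0.6773, 1.035, -1.91)  len=3.0063

Chained into 1 loop(s):
  loop 1: 8 segments, perimeter = 11.7800
Total perimeter = 11.780

loops=1 perimeter=11.780


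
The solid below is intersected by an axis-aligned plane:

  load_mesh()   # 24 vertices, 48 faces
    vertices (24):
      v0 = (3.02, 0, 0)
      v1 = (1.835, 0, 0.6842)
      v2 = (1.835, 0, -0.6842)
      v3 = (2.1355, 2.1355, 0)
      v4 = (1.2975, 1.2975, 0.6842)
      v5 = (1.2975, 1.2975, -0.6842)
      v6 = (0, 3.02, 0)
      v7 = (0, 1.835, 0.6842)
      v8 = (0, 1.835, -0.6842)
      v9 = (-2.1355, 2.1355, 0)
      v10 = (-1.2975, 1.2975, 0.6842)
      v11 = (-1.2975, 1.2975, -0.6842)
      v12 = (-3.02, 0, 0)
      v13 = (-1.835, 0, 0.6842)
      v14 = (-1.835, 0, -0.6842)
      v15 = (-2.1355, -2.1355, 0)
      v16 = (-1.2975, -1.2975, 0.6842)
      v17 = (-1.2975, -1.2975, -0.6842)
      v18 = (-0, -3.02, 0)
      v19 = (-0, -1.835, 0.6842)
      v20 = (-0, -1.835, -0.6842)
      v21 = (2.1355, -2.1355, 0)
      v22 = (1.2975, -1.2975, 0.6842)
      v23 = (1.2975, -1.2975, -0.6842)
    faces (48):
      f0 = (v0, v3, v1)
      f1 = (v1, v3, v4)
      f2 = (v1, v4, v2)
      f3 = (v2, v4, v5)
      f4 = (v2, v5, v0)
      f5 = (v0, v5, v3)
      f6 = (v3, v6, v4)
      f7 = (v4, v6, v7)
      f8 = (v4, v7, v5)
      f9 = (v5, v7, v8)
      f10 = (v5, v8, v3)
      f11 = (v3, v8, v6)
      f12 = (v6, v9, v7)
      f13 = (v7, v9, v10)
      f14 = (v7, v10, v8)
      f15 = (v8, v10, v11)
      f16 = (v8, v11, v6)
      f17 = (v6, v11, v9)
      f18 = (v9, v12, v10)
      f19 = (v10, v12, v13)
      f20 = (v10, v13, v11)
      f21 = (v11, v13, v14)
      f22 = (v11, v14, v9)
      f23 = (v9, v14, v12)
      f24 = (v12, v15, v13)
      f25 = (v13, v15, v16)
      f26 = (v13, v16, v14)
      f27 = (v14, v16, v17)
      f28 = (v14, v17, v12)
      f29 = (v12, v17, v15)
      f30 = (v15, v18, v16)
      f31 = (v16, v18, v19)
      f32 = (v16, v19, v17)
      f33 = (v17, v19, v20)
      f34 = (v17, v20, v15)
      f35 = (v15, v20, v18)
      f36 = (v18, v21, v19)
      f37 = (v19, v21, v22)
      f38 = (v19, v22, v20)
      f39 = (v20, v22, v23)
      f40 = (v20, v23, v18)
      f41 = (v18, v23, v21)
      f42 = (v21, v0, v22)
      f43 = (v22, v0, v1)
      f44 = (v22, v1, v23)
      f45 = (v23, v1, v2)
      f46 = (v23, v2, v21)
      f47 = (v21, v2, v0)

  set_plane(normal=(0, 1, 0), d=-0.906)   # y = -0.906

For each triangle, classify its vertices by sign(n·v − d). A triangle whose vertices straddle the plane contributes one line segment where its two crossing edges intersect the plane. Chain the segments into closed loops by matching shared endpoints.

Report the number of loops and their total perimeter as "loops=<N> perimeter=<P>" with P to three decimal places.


Straddling triangles (12 of 48):
  (v12,v15,v13) [+-+] → (-2.64475, -0.906, 0)–(-1.96249, -0.906, 0.393924)  len=0.7878
  (v13,v15,v16) [+--] → (-1.96249, -0.906, 0.393924)–(-1.45968, -0.906, 0.6842)  len=0.5806
  (v13,v16,v14) [+-+] → (-1.45968, -0.906, 0.6842)–(-1.45968, -0.906, 0.271307)  len=0.4129
  (v14,v16,v17) [+--] → (-1.45968, -0.906, 0.271307)–(-1.45968, -0.906, -0.6842)  len=0.9555
  (v14,v17,v12) [+-+] → (-1.45968, -0.906, -0.6842)–(-1.81724, -0.906, -0.477754)  len=0.4129
  (v12,v17,v15) [+--] → (-1.81724, -0.906, -0.477754)–(-2.64475, -0.906, 0)  len=0.9555
  (v21,v0,v22) [-+-] → (2.64475, -0.906, 0)–(1.81724, -0.906, 0.477754)  len=0.9555
  (v22,v0,v1) [-++] → (1.81724, -0.906, 0.477754)–(1.45968, -0.906, 0.6842)  len=0.4129
  (v22,v1,v23) [-+-] → (1.45968, -0.906, 0.6842)–(1.45968, -0.906, -0.271307)  len=0.9555
  (v23,v1,v2) [-++] → (1.45968, -0.906, -0.271307)–(1.45968, -0.906, -0.6842)  len=0.4129
  (v23,v2,v21) [-+-] → (1.45968, -0.906, -0.6842)–(1.96249, -0.906, -0.393924)  len=0.5806
  (v21,v2,v0) [-++] → (1.96249, -0.906, -0.393924)–(2.64475, -0.906, 0)  len=0.7878

Chained into 2 loop(s):
  loop 1: 6 segments, perimeter = 4.1052
  loop 2: 6 segments, perimeter = 4.1052
Total perimeter = 8.210

loops=2 perimeter=8.210


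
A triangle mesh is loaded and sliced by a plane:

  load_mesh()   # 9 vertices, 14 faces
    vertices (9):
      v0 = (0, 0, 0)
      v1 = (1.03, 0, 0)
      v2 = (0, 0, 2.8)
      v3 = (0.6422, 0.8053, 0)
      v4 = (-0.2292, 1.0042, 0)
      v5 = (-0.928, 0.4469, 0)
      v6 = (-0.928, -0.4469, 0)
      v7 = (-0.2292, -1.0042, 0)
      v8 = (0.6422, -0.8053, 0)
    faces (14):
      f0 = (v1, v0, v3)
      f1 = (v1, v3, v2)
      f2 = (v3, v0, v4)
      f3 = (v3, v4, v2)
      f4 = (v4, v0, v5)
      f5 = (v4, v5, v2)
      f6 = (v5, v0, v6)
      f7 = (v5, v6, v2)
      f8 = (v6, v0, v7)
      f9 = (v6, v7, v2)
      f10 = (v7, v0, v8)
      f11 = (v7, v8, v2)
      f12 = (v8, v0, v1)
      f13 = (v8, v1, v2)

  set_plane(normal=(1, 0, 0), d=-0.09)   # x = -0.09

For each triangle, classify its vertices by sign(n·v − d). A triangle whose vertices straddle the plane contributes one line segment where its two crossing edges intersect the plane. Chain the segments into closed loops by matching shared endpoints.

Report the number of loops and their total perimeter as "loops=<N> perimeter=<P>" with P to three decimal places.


Straddling triangles (10 of 14):
  (v3,v0,v4) [++-] → (-0.09, 0.394319, 0)–(-0.09, 0.972427, 0)  len=0.5781
  (v3,v4,v2) [+-+] → (-0.09, 0.972427, 0)–(-0.09, 0.394319, 1.70052)  len=1.7961
  (v4,v0,v5) [-+-] → (-0.09, 0.394319, 0)–(-0.09, 0.0433416, 0)  len=0.3510
  (v4,v5,v2) [--+] → (-0.09, 0.0433416, 2.52845)–(-0.09, 0.394319, 1.70052)  len=0.8992
  (v5,v0,v6) [-+-] → (-0.09, 0.0433416, 0)–(-0.09, -0.0433416, 0)  len=0.0867
  (v5,v6,v2) [--+] → (-0.09, -0.0433416, 2.52845)–(-0.09, 0.0433416, 2.52845)  len=0.0867
  (v6,v0,v7) [-+-] → (-0.09, -0.0433416, 0)–(-0.09, -0.394319, 0)  len=0.3510
  (v6,v7,v2) [--+] → (-0.09, -0.394319, 1.70052)–(-0.09, -0.0433416, 2.52845)  len=0.8992
  (v7,v0,v8) [-++] → (-0.09, -0.394319, 0)–(-0.09, -0.972427, 0)  len=0.5781
  (v7,v8,v2) [-++] → (-0.09, -0.972427, 0)–(-0.09, -0.394319, 1.70052)  len=1.7961

Chained into 1 loop(s):
  loop 1: 10 segments, perimeter = 7.4222
Total perimeter = 7.422

loops=1 perimeter=7.422


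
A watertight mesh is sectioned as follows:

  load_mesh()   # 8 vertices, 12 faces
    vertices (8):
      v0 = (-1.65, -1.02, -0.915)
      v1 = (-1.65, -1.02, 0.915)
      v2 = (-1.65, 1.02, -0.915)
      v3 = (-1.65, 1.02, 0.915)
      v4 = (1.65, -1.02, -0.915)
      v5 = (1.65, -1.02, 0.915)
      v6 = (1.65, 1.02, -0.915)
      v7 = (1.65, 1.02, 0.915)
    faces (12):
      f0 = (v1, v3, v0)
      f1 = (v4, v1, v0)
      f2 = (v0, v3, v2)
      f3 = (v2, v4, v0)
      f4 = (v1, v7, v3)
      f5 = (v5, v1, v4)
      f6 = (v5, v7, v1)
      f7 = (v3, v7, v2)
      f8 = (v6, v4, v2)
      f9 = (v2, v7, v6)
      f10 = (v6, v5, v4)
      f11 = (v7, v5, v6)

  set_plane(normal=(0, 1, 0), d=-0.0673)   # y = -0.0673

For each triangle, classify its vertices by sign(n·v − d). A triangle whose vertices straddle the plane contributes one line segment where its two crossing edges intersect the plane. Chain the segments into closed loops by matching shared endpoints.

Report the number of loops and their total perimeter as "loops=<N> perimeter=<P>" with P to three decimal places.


Straddling triangles (8 of 12):
  (v1,v3,v0) [-+-] → (-1.65, -0.0673, 0.915)–(-1.65, -0.0673, -0.0603721)  len=0.9754
  (v0,v3,v2) [-++] → (-1.65, -0.0673, -0.0603721)–(-1.65, -0.0673, -0.915)  len=0.8546
  (v2,v4,v0) [+--] → (0.108868, -0.0673, -0.915)–(-1.65, -0.0673, -0.915)  len=1.7589
  (v1,v7,v3) [-++] → (-0.108868, -0.0673, 0.915)–(-1.65, -0.0673, 0.915)  len=1.5411
  (v5,v7,v1) [-+-] → (1.65, -0.0673, 0.915)–(-0.108868, -0.0673, 0.915)  len=1.7589
  (v6,v4,v2) [+-+] → (1.65, -0.0673, -0.915)–(0.108868, -0.0673, -0.915)  len=1.5411
  (v6,v5,v4) [+--] → (1.65, -0.0673, 0.0603721)–(1.65, -0.0673, -0.915)  len=0.9754
  (v7,v5,v6) [+-+] → (1.65, -0.0673, 0.915)–(1.65, -0.0673, 0.0603721)  len=0.8546

Chained into 1 loop(s):
  loop 1: 8 segments, perimeter = 10.2600
Total perimeter = 10.260

loops=1 perimeter=10.260


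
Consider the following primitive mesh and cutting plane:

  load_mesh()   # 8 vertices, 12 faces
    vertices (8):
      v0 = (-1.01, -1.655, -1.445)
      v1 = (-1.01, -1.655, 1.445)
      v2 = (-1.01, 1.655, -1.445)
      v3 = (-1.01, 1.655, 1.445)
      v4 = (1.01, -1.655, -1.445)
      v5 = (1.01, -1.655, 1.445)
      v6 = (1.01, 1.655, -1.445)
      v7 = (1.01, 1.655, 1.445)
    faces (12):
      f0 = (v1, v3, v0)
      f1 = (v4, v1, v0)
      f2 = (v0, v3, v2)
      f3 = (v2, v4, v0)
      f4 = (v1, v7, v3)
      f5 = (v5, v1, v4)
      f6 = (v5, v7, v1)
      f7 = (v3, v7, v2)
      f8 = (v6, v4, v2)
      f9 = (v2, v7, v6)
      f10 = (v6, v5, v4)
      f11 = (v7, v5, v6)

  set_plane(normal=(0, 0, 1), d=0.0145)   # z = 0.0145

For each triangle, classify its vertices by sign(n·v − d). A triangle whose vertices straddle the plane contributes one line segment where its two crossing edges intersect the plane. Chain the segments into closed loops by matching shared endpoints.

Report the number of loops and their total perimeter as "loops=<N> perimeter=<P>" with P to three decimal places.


Straddling triangles (8 of 12):
  (v1,v3,v0) [++-] → (-1.01, 0.0166073, 0.0145)–(-1.01, -1.655, 0.0145)  len=1.6716
  (v4,v1,v0) [-+-] → (-0.0101349, -1.655, 0.0145)–(-1.01, -1.655, 0.0145)  len=0.9999
  (v0,v3,v2) [-+-] → (-1.01, 0.0166073, 0.0145)–(-1.01, 1.655, 0.0145)  len=1.6384
  (v5,v1,v4) [++-] → (-0.0101349, -1.655, 0.0145)–(1.01, -1.655, 0.0145)  len=1.0201
  (v3,v7,v2) [++-] → (0.0101349, 1.655, 0.0145)–(-1.01, 1.655, 0.0145)  len=1.0201
  (v2,v7,v6) [-+-] → (0.0101349, 1.655, 0.0145)–(1.01, 1.655, 0.0145)  len=0.9999
  (v6,v5,v4) [-+-] → (1.01, -0.0166073, 0.0145)–(1.01, -1.655, 0.0145)  len=1.6384
  (v7,v5,v6) [++-] → (1.01, -0.0166073, 0.0145)–(1.01, 1.655, 0.0145)  len=1.6716

Chained into 1 loop(s):
  loop 1: 8 segments, perimeter = 10.6600
Total perimeter = 10.660

loops=1 perimeter=10.660


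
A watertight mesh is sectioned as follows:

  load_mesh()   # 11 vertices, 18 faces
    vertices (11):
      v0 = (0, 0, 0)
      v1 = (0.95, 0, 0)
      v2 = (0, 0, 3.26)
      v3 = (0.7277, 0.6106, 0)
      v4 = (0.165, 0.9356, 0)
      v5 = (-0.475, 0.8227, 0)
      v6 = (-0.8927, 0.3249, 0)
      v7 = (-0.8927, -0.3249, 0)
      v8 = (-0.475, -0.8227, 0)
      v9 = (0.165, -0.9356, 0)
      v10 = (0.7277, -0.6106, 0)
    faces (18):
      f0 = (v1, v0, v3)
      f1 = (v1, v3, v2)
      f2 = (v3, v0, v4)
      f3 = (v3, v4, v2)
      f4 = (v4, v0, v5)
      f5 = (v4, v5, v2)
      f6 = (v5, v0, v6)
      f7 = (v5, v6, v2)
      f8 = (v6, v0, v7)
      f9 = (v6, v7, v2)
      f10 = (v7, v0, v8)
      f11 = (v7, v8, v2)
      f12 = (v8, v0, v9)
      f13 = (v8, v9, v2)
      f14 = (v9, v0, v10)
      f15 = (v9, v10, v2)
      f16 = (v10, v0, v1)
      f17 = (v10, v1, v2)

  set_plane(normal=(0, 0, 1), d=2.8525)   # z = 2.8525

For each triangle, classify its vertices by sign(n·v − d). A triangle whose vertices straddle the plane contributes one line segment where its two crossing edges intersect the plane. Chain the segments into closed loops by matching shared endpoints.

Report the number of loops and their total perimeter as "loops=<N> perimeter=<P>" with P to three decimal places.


Straddling triangles (9 of 18):
  (v1,v3,v2) [--+] → (0.0909625, 0.076325, 2.8525)–(0.11875, 0, 2.8525)  len=0.0812
  (v3,v4,v2) [--+] → (0.020625, 0.11695, 2.8525)–(0.0909625, 0.076325, 2.8525)  len=0.0812
  (v4,v5,v2) [--+] → (-0.059375, 0.102837, 2.8525)–(0.020625, 0.11695, 2.8525)  len=0.0812
  (v5,v6,v2) [--+] → (-0.111587, 0.0406125, 2.8525)–(-0.059375, 0.102837, 2.8525)  len=0.0812
  (v6,v7,v2) [--+] → (-0.111587, -0.0406125, 2.8525)–(-0.111587, 0.0406125, 2.8525)  len=0.0812
  (v7,v8,v2) [--+] → (-0.059375, -0.102837, 2.8525)–(-0.111587, -0.0406125, 2.8525)  len=0.0812
  (v8,v9,v2) [--+] → (0.020625, -0.11695, 2.8525)–(-0.059375, -0.102837, 2.8525)  len=0.0812
  (v9,v10,v2) [--+] → (0.0909625, -0.076325, 2.8525)–(0.020625, -0.11695, 2.8525)  len=0.0812
  (v10,v1,v2) [--+] → (0.11875, 0, 2.8525)–(0.0909625, -0.076325, 2.8525)  len=0.0812

Chained into 1 loop(s):
  loop 1: 9 segments, perimeter = 0.7311
Total perimeter = 0.731

loops=1 perimeter=0.731


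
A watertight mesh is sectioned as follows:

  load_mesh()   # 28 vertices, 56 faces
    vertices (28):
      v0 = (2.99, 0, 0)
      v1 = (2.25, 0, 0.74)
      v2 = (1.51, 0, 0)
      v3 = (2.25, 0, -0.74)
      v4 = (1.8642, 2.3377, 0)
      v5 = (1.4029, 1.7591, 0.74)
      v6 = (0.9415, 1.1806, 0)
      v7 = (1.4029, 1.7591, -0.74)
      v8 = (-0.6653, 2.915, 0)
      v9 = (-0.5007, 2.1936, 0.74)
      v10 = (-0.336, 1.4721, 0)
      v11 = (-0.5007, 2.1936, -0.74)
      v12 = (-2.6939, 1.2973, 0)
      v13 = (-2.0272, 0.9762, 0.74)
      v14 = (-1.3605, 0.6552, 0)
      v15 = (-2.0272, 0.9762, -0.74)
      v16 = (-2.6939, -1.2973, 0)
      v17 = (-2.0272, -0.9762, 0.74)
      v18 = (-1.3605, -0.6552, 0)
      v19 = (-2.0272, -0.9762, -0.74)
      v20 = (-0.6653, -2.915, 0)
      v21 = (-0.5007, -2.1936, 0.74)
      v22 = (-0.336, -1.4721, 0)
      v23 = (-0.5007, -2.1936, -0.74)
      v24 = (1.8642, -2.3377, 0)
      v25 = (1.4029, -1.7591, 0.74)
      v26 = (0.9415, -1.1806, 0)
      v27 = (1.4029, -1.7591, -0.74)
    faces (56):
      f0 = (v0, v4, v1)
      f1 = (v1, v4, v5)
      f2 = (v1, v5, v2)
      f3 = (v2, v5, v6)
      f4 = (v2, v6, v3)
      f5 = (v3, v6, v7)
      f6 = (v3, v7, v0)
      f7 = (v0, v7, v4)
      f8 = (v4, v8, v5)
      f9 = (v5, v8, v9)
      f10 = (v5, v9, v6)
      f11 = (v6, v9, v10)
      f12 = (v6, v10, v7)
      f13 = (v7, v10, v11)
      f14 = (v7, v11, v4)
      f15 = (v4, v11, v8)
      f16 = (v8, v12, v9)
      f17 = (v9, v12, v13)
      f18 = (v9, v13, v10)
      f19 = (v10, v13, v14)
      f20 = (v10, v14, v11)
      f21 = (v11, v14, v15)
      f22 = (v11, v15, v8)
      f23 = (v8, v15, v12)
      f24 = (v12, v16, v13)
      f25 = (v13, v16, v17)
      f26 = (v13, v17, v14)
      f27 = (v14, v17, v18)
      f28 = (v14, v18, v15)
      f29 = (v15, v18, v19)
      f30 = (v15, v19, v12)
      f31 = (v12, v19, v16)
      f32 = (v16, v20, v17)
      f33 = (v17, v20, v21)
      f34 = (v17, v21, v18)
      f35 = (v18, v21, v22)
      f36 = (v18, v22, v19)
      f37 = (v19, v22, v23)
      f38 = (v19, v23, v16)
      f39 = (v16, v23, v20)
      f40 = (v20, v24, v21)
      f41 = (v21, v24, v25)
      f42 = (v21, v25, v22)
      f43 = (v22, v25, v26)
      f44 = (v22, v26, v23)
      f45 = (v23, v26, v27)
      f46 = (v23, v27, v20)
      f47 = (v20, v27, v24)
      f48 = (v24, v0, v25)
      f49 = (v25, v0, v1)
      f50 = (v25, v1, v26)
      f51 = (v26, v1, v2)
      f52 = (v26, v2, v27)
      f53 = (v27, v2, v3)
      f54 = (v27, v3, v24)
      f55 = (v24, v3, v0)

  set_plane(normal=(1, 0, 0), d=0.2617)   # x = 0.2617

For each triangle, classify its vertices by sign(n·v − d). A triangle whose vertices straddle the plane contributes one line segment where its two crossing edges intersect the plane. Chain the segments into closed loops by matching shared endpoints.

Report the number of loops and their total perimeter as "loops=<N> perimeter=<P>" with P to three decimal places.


loops=2 perimeter=8.061

Straddling triangles (16 of 56):
  (v4,v8,v5) [+-+] → (0.2617, 2.70343, 0)–(0.2617, 2.39691, 0.33168)  len=0.4516
  (v5,v8,v9) [+--] → (0.2617, 2.39691, 0.33168)–(0.2617, 2.01958, 0.74)  len=0.5560
  (v5,v9,v6) [+-+] → (0.2617, 2.01958, 0.74)–(0.2617, 1.65809, 0.348809)  len=0.5326
  (v6,v9,v10) [+--] → (0.2617, 1.65809, 0.348809)–(0.2617, 1.33572, 0)  len=0.4750
  (v6,v10,v7) [+-+] → (0.2617, 1.33572, 0)–(0.2617, 1.57075, -0.254355)  len=0.3463
  (v7,v10,v11) [+--] → (0.2617, 1.57075, -0.254355)–(0.2617, 2.01958, -0.74)  len=0.6613
  (v7,v11,v4) [+-+] → (0.2617, 2.01958, -0.74)–(0.2617, 2.24006, -0.501438)  len=0.3248
  (v4,v11,v8) [+--] → (0.2617, 2.24006, -0.501438)–(0.2617, 2.70343, 0)  len=0.6828
  (v20,v24,v21) [-+-] → (0.2617, -2.70343, 0)–(0.2617, -2.24006, 0.501438)  len=0.6828
  (v21,v24,v25) [-++] → (0.2617, -2.24006, 0.501438)–(0.2617, -2.01958, 0.74)  len=0.3248
  (v21,v25,v22) [-+-] → (0.2617, -2.01958, 0.74)–(0.2617, -1.57075, 0.254355)  len=0.6613
  (v22,v25,v26) [-++] → (0.2617, -1.57075, 0.254355)–(0.2617, -1.33572, 0)  len=0.3463
  (v22,v26,v23) [-+-] → (0.2617, -1.33572, 0)–(0.2617, -1.65809, -0.348809)  len=0.4750
  (v23,v26,v27) [-++] → (0.2617, -1.65809, -0.348809)–(0.2617, -2.01958, -0.74)  len=0.5326
  (v23,v27,v20) [-+-] → (0.2617, -2.01958, -0.74)–(0.2617, -2.39691, -0.33168)  len=0.5560
  (v20,v27,v24) [-++] → (0.2617, -2.39691, -0.33168)–(0.2617, -2.70343, 0)  len=0.4516

Chained into 2 loop(s):
  loop 1: 8 segments, perimeter = 4.0304
  loop 2: 8 segments, perimeter = 4.0304
Total perimeter = 8.061


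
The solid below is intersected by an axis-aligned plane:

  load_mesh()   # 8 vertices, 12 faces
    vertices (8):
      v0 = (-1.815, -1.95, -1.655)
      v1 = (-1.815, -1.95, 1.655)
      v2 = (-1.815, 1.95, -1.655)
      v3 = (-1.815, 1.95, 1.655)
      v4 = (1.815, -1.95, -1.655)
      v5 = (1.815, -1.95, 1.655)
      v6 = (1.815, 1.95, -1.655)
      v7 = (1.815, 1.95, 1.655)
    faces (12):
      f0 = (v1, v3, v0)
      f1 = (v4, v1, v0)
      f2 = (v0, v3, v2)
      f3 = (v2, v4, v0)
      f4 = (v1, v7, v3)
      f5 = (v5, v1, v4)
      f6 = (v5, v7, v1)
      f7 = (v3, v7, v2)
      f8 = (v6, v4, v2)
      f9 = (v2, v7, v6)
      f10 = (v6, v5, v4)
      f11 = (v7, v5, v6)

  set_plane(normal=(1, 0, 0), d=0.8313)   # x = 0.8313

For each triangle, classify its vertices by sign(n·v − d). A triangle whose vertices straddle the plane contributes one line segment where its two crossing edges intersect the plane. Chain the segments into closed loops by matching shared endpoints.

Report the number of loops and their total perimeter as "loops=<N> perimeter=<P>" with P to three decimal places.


loops=1 perimeter=14.420

Straddling triangles (8 of 12):
  (v4,v1,v0) [+--] → (0.8313, -1.95, -0.758017)–(0.8313, -1.95, -1.655)  len=0.8970
  (v2,v4,v0) [-+-] → (0.8313, -0.893132, -1.655)–(0.8313, -1.95, -1.655)  len=1.0569
  (v1,v7,v3) [-+-] → (0.8313, 0.893132, 1.655)–(0.8313, 1.95, 1.655)  len=1.0569
  (v5,v1,v4) [+-+] → (0.8313, -1.95, 1.655)–(0.8313, -1.95, -0.758017)  len=2.4130
  (v5,v7,v1) [++-] → (0.8313, 0.893132, 1.655)–(0.8313, -1.95, 1.655)  len=2.8431
  (v3,v7,v2) [-+-] → (0.8313, 1.95, 1.655)–(0.8313, 1.95, 0.758017)  len=0.8970
  (v6,v4,v2) [++-] → (0.8313, -0.893132, -1.655)–(0.8313, 1.95, -1.655)  len=2.8431
  (v2,v7,v6) [-++] → (0.8313, 1.95, 0.758017)–(0.8313, 1.95, -1.655)  len=2.4130

Chained into 1 loop(s):
  loop 1: 8 segments, perimeter = 14.4200
Total perimeter = 14.420


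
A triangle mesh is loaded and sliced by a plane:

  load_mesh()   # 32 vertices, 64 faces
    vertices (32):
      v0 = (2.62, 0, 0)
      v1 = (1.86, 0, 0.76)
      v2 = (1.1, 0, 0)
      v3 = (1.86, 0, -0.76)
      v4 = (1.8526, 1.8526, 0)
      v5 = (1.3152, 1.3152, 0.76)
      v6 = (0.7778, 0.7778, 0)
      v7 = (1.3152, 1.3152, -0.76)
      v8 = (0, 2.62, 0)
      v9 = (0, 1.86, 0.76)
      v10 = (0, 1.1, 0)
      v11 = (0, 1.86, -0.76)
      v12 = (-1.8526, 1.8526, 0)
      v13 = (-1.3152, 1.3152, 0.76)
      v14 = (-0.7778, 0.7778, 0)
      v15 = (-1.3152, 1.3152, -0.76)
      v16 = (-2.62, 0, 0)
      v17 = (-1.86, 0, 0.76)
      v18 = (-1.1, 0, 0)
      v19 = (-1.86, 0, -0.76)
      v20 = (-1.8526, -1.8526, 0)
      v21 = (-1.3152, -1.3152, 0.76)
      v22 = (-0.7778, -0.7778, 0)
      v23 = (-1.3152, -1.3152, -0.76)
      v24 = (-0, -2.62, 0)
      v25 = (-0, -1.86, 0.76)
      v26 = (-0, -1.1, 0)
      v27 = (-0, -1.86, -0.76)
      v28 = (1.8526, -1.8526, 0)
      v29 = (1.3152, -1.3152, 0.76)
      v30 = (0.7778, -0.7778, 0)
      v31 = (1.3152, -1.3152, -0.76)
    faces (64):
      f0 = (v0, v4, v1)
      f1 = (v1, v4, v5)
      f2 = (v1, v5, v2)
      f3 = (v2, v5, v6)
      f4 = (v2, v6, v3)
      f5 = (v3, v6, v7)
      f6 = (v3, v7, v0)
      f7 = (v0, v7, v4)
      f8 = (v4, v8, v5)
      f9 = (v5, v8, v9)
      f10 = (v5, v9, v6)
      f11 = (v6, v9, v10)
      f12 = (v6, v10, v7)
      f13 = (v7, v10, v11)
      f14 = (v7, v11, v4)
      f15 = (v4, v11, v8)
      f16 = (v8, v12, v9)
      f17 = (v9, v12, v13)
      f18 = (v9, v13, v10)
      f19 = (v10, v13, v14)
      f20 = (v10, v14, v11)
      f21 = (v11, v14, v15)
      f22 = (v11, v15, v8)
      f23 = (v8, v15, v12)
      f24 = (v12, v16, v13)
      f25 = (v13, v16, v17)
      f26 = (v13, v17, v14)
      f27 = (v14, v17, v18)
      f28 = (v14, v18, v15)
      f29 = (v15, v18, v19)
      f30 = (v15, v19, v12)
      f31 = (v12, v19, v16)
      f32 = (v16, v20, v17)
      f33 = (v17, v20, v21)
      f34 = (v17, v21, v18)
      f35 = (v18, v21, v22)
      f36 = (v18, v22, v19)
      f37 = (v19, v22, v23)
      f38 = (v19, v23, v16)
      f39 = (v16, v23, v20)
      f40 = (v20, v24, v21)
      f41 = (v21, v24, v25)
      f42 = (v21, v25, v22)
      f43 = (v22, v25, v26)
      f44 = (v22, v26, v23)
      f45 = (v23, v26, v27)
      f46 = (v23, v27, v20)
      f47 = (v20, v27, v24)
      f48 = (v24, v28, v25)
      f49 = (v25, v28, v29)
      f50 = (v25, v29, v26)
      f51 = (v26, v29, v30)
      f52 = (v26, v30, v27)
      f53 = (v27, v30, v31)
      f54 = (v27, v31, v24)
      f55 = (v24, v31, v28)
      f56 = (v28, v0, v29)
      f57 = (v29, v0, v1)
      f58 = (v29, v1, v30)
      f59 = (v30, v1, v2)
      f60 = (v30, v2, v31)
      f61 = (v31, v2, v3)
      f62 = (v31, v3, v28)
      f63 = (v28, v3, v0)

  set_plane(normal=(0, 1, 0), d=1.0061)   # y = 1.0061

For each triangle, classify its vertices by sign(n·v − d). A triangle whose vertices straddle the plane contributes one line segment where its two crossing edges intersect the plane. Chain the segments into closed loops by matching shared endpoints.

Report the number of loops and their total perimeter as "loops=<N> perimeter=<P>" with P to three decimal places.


loops=2 perimeter=10.147

Straddling triangles (20 of 64):
  (v0,v4,v1) [-+-] → (2.20324, 1.0061, 0)–(1.85598, 1.0061, 0.347263)  len=0.4911
  (v1,v4,v5) [-++] → (1.85598, 1.0061, 0.347263)–(1.44324, 1.0061, 0.76)  len=0.5837
  (v1,v5,v2) [-+-] → (1.44324, 1.0061, 0.76)–(1.26462, 1.0061, 0.581384)  len=0.2526
  (v2,v5,v6) [-+-] → (1.26462, 1.0061, 0.581384)–(1.0061, 1.0061, 0.322866)  len=0.3656
  (v3,v6,v7) [--+] → (1.0061, 1.0061, -0.322866)–(1.44324, 1.0061, -0.76)  len=0.6182
  (v3,v7,v0) [-+-] → (1.44324, 1.0061, -0.76)–(1.62186, 1.0061, -0.581384)  len=0.2526
  (v0,v7,v4) [-++] → (1.62186, 1.0061, -0.581384)–(2.20324, 1.0061, 0)  len=0.8222
  (v5,v9,v6) [++-] → (0.613716, 1.0061, 0.160329)–(1.0061, 1.0061, 0.322866)  len=0.4247
  (v6,v9,v10) [-++] → (0.613716, 1.0061, 0.160329)–(0.226677, 1.0061, 0)  len=0.4189
  (v6,v10,v7) [-++] → (0.226677, 1.0061, 0)–(1.0061, 1.0061, -0.322866)  len=0.8436
  (v10,v13,v14) [++-] → (-1.0061, 1.0061, 0.322866)–(-0.226677, 1.0061, 0)  len=0.8436
  (v10,v14,v11) [+-+] → (-0.226677, 1.0061, 0)–(-0.613716, 1.0061, -0.160329)  len=0.4189
  (v11,v14,v15) [+-+] → (-0.613716, 1.0061, -0.160329)–(-1.0061, 1.0061, -0.322866)  len=0.4247
  (v12,v16,v13) [+-+] → (-2.20324, 1.0061, 0)–(-1.62186, 1.0061, 0.581384)  len=0.8222
  (v13,v16,v17) [+--] → (-1.62186, 1.0061, 0.581384)–(-1.44324, 1.0061, 0.76)  len=0.2526
  (v13,v17,v14) [+--] → (-1.44324, 1.0061, 0.76)–(-1.0061, 1.0061, 0.322866)  len=0.6182
  (v14,v18,v15) [--+] → (-1.26462, 1.0061, -0.581384)–(-1.0061, 1.0061, -0.322866)  len=0.3656
  (v15,v18,v19) [+--] → (-1.26462, 1.0061, -0.581384)–(-1.44324, 1.0061, -0.76)  len=0.2526
  (v15,v19,v12) [+-+] → (-1.44324, 1.0061, -0.76)–(-1.85598, 1.0061, -0.347263)  len=0.5837
  (v12,v19,v16) [+--] → (-1.85598, 1.0061, -0.347263)–(-2.20324, 1.0061, 0)  len=0.4911

Chained into 2 loop(s):
  loop 1: 10 segments, perimeter = 5.0733
  loop 2: 10 segments, perimeter = 5.0733
Total perimeter = 10.147


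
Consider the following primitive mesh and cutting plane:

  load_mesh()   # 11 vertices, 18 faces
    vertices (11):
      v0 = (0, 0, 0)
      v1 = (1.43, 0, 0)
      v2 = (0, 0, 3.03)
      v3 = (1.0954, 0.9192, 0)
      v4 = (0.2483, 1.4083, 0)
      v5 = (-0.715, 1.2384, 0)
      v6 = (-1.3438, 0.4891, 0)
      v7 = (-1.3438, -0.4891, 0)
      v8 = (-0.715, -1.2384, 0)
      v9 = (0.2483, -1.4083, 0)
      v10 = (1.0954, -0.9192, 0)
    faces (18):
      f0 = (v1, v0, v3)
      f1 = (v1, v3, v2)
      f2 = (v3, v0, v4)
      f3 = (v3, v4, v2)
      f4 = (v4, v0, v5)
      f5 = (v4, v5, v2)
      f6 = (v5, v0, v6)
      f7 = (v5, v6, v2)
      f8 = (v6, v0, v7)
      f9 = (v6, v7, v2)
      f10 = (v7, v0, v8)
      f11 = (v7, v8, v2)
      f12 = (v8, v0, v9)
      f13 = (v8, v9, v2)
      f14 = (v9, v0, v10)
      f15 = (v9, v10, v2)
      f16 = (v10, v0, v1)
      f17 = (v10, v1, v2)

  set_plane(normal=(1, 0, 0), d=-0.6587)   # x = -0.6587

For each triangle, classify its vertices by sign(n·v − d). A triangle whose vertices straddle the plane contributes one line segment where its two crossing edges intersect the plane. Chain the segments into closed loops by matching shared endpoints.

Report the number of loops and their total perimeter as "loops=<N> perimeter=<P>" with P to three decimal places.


loops=1 perimeter=6.673

Straddling triangles (10 of 18):
  (v4,v0,v5) [++-] → (-0.6587, 1.14089, 0)–(-0.6587, 1.24833, 0)  len=0.1074
  (v4,v5,v2) [+-+] → (-0.6587, 1.24833, 0)–(-0.6587, 1.14089, 0.238586)  len=0.2617
  (v5,v0,v6) [-+-] → (-0.6587, 1.14089, 0)–(-0.6587, 0.239746, 0)  len=0.9011
  (v5,v6,v2) [--+] → (-0.6587, 0.239746, 1.54476)–(-0.6587, 1.14089, 0.238586)  len=1.5869
  (v6,v0,v7) [-+-] → (-0.6587, 0.239746, 0)–(-0.6587, -0.239746, 0)  len=0.4795
  (v6,v7,v2) [--+] → (-0.6587, -0.239746, 1.54476)–(-0.6587, 0.239746, 1.54476)  len=0.4795
  (v7,v0,v8) [-+-] → (-0.6587, -0.239746, 0)–(-0.6587, -1.14089, 0)  len=0.9011
  (v7,v8,v2) [--+] → (-0.6587, -1.14089, 0.238586)–(-0.6587, -0.239746, 1.54476)  len=1.5869
  (v8,v0,v9) [-++] → (-0.6587, -1.14089, 0)–(-0.6587, -1.24833, 0)  len=0.1074
  (v8,v9,v2) [-++] → (-0.6587, -1.24833, 0)–(-0.6587, -1.14089, 0.238586)  len=0.2617

Chained into 1 loop(s):
  loop 1: 10 segments, perimeter = 6.6732
Total perimeter = 6.673


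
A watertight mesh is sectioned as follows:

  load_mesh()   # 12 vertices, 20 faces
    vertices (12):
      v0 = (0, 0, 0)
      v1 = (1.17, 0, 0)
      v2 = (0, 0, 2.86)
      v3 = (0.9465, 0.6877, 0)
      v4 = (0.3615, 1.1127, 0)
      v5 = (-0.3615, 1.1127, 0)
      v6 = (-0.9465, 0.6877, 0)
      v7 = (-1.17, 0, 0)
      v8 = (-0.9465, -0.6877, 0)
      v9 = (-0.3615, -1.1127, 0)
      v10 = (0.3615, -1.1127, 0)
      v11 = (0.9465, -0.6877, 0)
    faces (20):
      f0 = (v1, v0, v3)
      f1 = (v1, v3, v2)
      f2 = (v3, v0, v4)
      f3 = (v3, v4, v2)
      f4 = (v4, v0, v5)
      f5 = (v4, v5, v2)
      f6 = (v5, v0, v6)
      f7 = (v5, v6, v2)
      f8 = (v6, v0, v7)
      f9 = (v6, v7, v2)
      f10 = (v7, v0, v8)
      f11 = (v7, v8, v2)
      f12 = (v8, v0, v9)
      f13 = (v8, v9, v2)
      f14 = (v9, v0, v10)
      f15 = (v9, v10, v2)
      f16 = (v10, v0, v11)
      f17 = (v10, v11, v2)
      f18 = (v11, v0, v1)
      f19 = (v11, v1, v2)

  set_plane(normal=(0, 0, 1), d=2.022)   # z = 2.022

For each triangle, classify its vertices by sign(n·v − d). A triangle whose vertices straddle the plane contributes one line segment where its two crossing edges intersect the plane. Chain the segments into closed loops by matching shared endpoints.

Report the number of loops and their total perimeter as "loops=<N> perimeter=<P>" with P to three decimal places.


loops=1 perimeter=2.119

Straddling triangles (10 of 20):
  (v1,v3,v2) [--+] → (0.277331, 0.201501, 2.022)–(0.342818, 0, 2.022)  len=0.2119
  (v3,v4,v2) [--+] → (0.105922, 0.326029, 2.022)–(0.277331, 0.201501, 2.022)  len=0.2119
  (v4,v5,v2) [--+] → (-0.105922, 0.326029, 2.022)–(0.105922, 0.326029, 2.022)  len=0.2118
  (v5,v6,v2) [--+] → (-0.277331, 0.201501, 2.022)–(-0.105922, 0.326029, 2.022)  len=0.2119
  (v6,v7,v2) [--+] → (-0.342818, 0, 2.022)–(-0.277331, 0.201501, 2.022)  len=0.2119
  (v7,v8,v2) [--+] → (-0.277331, -0.201501, 2.022)–(-0.342818, 0, 2.022)  len=0.2119
  (v8,v9,v2) [--+] → (-0.105922, -0.326029, 2.022)–(-0.277331, -0.201501, 2.022)  len=0.2119
  (v9,v10,v2) [--+] → (0.105922, -0.326029, 2.022)–(-0.105922, -0.326029, 2.022)  len=0.2118
  (v10,v11,v2) [--+] → (0.277331, -0.201501, 2.022)–(0.105922, -0.326029, 2.022)  len=0.2119
  (v11,v1,v2) [--+] → (0.342818, 0, 2.022)–(0.277331, -0.201501, 2.022)  len=0.2119

Chained into 1 loop(s):
  loop 1: 10 segments, perimeter = 2.1187
Total perimeter = 2.119
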